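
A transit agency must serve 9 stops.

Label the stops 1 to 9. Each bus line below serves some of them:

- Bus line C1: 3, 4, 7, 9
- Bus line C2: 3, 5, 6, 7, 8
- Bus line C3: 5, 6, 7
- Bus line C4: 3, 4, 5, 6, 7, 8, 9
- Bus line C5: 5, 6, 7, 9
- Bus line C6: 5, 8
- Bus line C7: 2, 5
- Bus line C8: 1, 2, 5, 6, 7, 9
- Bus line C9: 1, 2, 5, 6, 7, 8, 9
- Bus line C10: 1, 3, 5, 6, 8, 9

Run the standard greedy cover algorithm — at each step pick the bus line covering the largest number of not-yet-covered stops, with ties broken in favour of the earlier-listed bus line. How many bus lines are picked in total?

2

Greedy: pick C4 (covers 7 new) → pick C8 (covers 2 new). Total picks: 2.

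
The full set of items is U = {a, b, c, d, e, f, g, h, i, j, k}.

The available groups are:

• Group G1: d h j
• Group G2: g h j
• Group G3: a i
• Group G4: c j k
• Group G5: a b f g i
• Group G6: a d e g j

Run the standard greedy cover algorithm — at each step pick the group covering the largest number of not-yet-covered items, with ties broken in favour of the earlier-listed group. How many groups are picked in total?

4

Greedy: pick G5 (covers 5 new) → pick G1 (covers 3 new) → pick G4 (covers 2 new) → pick G6 (covers 1 new). Total picks: 4.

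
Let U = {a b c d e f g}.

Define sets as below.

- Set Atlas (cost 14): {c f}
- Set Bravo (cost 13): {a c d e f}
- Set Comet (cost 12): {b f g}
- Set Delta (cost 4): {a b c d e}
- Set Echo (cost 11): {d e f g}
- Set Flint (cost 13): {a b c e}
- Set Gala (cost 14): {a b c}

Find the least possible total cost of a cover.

Delta, Echo together cover every point (Delta ∪ Echo = {a, b, c, d, e, f, g}); total cost 4 + 11 = 15.
No covering selection has total cost below 15.

15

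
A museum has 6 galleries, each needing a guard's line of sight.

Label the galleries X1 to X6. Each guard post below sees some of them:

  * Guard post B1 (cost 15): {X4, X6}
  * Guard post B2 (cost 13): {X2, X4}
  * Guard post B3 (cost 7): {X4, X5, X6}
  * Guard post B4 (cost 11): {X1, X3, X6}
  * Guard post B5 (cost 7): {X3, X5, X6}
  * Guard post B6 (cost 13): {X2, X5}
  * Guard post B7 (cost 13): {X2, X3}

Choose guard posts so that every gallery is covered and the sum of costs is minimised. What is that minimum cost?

B3, B4, B7 together cover every gallery (B3 ∪ B4 ∪ B7 = {X1, X2, X3, X4, X5, X6}); total cost 7 + 11 + 13 = 31.
No covering selection has total cost below 31.

31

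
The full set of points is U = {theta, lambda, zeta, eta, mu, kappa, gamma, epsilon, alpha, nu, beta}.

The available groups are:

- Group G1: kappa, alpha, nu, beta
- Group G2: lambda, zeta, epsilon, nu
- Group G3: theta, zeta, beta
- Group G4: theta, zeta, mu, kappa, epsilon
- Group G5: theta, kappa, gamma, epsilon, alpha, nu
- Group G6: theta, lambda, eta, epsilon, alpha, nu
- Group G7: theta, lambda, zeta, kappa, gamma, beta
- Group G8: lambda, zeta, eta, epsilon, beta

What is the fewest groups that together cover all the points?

Take {G4, G5, G8}. Their union is {theta, lambda, zeta, eta, mu, kappa, gamma, epsilon, alpha, nu, beta}, which is all 11 points.
Only G4 contains mu, so G4 is forced; the remaining 6 points need at least 2 more groups (each remaining group adds at most 4) — so at least 3 groups are needed, and 3 is optimal.

3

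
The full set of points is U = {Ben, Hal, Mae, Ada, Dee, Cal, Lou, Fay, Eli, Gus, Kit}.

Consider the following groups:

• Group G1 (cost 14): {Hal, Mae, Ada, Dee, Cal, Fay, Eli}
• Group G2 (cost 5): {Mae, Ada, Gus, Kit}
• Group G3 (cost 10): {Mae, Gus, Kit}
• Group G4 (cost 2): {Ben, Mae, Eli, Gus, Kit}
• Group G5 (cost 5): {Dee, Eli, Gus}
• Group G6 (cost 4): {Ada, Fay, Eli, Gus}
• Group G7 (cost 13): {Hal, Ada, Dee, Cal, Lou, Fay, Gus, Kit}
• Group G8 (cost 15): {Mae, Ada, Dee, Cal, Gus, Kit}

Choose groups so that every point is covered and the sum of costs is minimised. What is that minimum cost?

15

G4, G7 together cover every point (G4 ∪ G7 = {Ben, Hal, Mae, Ada, Dee, Cal, Lou, Fay, Eli, Gus, Kit}); total cost 2 + 13 = 15.
The greedy pick G4, G6, G7 costs 19; no covering selection beats 15.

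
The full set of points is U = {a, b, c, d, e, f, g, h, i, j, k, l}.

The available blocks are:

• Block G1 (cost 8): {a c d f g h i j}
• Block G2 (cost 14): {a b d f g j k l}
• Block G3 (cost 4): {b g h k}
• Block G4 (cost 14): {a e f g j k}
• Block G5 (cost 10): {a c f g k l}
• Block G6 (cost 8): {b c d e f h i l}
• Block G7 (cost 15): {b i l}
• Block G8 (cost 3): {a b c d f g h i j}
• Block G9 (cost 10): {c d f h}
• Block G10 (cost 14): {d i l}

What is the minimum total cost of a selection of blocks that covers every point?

15

G3, G6, G8 together cover every point (G3 ∪ G6 ∪ G8 = {a, b, c, d, e, f, g, h, i, j, k, l}); total cost 4 + 8 + 3 = 15.
No covering selection has total cost below 15.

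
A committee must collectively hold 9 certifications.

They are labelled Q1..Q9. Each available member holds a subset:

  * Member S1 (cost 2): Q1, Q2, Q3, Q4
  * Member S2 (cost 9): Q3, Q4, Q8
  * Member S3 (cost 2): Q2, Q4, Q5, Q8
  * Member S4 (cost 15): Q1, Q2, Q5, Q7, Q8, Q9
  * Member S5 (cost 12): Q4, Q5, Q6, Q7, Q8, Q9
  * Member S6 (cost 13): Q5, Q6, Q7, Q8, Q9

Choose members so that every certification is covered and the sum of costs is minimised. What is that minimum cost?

S1, S5 together cover every certification (S1 ∪ S5 = {Q1, Q2, Q3, Q4, Q5, Q6, Q7, Q8, Q9}); total cost 2 + 12 = 14.
The greedy pick S1, S3, S5 costs 16; no covering selection beats 14.

14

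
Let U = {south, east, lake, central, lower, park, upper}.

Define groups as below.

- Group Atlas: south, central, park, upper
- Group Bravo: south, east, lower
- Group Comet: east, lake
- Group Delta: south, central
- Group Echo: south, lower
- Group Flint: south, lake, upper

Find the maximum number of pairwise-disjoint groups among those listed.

Comet, Delta are pairwise disjoint (Comet={east,lake}; Delta={south,central}).
Every remaining group overlaps one of these, and no 3 of the listed groups are pairwise disjoint, so 2 is the maximum.

2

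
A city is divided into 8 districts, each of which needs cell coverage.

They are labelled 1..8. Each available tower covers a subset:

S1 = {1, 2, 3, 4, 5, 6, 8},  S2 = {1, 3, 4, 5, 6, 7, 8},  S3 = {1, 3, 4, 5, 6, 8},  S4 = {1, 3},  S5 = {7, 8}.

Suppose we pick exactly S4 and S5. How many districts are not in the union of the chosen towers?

4

Union of S4, S5 = {1, 3, 7, 8}.
Not covered: 2, 4, 5, 6 — 4 districts.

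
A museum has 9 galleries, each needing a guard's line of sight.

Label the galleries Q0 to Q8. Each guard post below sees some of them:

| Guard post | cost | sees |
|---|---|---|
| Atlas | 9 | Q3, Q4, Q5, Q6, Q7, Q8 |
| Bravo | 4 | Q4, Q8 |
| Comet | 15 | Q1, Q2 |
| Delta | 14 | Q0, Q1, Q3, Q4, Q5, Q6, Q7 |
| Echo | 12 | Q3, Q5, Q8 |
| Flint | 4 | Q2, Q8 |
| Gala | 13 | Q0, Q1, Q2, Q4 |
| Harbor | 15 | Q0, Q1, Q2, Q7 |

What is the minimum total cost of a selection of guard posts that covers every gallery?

18

Delta, Flint together cover every gallery (Delta ∪ Flint = {Q0, Q1, Q2, Q3, Q4, Q5, Q6, Q7, Q8}); total cost 14 + 4 = 18.
The greedy pick Atlas, Flint, Gala costs 26; no covering selection beats 18.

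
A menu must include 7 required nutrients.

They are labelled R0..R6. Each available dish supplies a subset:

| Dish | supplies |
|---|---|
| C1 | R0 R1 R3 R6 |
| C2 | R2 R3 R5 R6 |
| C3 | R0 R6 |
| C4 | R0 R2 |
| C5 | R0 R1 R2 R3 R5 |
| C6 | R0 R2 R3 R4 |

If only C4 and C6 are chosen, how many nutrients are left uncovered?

3

Union of C4, C6 = {R0, R2, R3, R4}.
Not covered: R1, R5, R6 — 3 nutrients.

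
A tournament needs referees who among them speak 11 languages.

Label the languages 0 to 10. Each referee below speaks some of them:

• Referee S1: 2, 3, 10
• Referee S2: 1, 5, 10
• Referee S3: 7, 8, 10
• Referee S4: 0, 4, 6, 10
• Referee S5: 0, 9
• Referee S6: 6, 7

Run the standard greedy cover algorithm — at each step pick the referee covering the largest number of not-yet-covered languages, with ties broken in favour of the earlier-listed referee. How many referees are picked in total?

5

Greedy: pick S4 (covers 4 new) → pick S1 (covers 2 new) → pick S2 (covers 2 new) → pick S3 (covers 2 new) → pick S5 (covers 1 new). Total picks: 5.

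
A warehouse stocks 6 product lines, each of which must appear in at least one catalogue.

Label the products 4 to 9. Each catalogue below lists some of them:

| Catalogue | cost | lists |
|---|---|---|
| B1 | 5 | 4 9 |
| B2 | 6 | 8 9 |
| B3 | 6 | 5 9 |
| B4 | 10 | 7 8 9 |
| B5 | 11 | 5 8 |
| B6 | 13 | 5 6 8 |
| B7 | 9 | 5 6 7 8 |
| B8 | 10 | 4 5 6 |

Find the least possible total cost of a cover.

14

B1, B7 together cover every product (B1 ∪ B7 = {4, 5, 6, 7, 8, 9}); total cost 5 + 9 = 14.
No covering selection has total cost below 14.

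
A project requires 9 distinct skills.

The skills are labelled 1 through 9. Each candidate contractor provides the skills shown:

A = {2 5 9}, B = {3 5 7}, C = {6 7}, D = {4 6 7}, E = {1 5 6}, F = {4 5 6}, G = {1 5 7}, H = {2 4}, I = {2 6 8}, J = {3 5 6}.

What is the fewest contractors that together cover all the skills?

5

Take {A, D, E, I, J}. Their union is {1, 2, 3, 4, 5, 6, 7, 8, 9}, which is all 9 skills.
No 4 of the 10 contractors cover everything (all 210 combinations miss at least one skill), so 5 is optimal.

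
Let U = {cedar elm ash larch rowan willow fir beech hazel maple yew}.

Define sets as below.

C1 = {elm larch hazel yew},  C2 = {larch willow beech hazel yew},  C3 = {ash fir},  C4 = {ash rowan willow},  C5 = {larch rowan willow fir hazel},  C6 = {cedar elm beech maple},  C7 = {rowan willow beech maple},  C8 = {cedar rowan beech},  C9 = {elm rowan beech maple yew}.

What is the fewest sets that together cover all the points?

C1 and C3 and C5 and C6 together: C1 ∪ C3 ∪ C5 ∪ C6 = {cedar, elm, ash, larch, rowan, willow, fir, beech, hazel, maple, yew} — every point is covered.
No 3 of the 9 sets cover everything (all 84 combinations miss at least one point), so 4 is optimal.

4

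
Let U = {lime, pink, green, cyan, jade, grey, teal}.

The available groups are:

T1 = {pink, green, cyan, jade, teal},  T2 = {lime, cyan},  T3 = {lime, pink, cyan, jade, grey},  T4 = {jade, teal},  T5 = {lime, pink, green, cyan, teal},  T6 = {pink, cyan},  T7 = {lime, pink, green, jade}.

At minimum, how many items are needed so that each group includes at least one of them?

2

H = {cyan, jade} meets every group (each contains at least one member of H), and |H| = 2.
The groups T2, T4 are pairwise disjoint, so any hitting set needs a separate item for each — at least 2. Hence 2 is optimal.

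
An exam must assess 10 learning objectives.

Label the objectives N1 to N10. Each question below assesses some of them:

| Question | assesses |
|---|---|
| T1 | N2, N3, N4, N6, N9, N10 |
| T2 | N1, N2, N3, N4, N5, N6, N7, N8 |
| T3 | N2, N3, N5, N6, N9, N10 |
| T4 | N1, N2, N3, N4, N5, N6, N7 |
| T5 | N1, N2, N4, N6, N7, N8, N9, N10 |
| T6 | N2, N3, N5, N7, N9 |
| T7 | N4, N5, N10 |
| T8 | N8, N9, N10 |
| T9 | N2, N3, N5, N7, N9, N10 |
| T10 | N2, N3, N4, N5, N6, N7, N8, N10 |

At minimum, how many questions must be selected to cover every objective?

2

T4 and T8 together: T4 ∪ T8 = {N1, N2, N3, N4, N5, N6, N7, N8, N9, N10} — every objective is covered.
No single question has all 10 objectives (the largest, T2, has 8), so 2 is optimal.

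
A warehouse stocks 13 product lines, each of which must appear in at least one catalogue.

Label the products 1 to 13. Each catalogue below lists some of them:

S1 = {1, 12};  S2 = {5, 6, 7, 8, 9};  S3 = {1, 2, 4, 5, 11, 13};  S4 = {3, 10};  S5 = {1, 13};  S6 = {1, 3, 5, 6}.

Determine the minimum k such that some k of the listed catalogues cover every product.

4

S1 and S2 and S3 and S4 together: S1 ∪ S2 ∪ S3 ∪ S4 = {1, 2, 3, 4, 5, 6, 7, 8, 9, 10, 11, 12, 13} — every product is covered.
Only S1 contains 12, so S1 is forced; the remaining 11 products need at least 3 more catalogues (each remaining catalogue adds at most 5) — so at least 4 catalogues are needed, and 4 is optimal.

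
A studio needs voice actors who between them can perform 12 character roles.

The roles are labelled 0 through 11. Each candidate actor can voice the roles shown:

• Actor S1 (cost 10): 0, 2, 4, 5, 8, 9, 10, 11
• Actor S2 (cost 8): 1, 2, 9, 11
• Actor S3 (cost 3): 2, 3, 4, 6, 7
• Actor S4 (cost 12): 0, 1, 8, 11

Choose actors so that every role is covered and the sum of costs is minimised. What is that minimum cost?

21

S1, S2, S3 together cover every role (S1 ∪ S2 ∪ S3 = {0, 1, 2, 3, 4, 5, 6, 7, 8, 9, 10, 11}); total cost 10 + 8 + 3 = 21.
No covering selection has total cost below 21.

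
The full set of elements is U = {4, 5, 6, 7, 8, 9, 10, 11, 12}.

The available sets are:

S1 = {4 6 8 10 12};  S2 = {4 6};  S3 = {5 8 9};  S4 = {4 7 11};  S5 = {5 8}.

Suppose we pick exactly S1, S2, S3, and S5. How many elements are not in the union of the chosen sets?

2

Union of S1, S2, S3, S5 = {4, 5, 6, 8, 9, 10, 12}.
Not covered: 7, 11 — 2 elements.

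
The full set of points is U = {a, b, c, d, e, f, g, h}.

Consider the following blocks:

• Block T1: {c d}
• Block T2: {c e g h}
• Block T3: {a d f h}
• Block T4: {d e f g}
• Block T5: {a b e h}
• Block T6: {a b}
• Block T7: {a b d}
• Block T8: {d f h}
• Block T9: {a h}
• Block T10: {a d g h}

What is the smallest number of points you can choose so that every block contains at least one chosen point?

3

T = {a, c, d} meets every block (each contains at least one member of T), and |T| = 3.
No choice of 2 points meets every block, so 3 is the minimum.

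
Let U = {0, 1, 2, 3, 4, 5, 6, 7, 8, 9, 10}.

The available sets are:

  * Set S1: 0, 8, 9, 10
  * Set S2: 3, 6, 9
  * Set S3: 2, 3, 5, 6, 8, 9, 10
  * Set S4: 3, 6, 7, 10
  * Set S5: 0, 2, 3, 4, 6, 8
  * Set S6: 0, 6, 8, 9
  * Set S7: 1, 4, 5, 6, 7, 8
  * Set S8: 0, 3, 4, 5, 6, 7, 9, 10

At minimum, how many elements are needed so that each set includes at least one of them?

Take H = {0, 6}. Each listed set contains at least one of these, so H is a hitting set of size 2.
No single element lies in every set, so at least 2 are needed and 2 is optimal.

2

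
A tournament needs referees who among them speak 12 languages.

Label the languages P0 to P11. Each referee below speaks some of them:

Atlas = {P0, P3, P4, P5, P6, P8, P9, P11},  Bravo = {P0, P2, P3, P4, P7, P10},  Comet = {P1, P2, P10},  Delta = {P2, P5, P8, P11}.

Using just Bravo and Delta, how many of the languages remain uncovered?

3

Union of Bravo, Delta = {P0, P2, P3, P4, P5, P7, P8, P10, P11}.
Not covered: P1, P6, P9 — 3 languages.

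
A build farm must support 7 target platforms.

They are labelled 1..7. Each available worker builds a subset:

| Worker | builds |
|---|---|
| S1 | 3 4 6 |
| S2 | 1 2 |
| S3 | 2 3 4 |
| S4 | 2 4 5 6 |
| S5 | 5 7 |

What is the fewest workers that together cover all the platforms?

3

S1 and S2 and S5 together: S1 ∪ S2 ∪ S5 = {1, 2, 3, 4, 5, 6, 7} — every platform is covered.
Only S2 contains 1, so S2 is forced; the remaining 5 platforms need at least 2 more workers (each remaining worker adds at most 3) — so at least 3 workers are needed, and 3 is optimal.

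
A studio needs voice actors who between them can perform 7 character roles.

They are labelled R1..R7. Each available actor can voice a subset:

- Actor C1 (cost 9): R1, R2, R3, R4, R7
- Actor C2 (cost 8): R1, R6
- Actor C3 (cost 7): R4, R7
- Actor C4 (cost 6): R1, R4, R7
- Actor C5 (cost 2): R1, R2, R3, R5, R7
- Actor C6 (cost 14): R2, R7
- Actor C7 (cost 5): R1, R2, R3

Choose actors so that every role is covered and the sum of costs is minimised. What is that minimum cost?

16

C2, C4, C5 together cover every role (C2 ∪ C4 ∪ C5 = {R1, R2, R3, R4, R5, R6, R7}); total cost 8 + 6 + 2 = 16.
No covering selection has total cost below 16.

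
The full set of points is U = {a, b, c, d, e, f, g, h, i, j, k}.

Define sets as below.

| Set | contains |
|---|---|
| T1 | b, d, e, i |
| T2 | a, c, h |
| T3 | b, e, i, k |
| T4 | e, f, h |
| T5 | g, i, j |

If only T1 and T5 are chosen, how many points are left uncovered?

5

Union of T1, T5 = {b, d, e, g, i, j}.
Not covered: a, c, f, h, k — 5 points.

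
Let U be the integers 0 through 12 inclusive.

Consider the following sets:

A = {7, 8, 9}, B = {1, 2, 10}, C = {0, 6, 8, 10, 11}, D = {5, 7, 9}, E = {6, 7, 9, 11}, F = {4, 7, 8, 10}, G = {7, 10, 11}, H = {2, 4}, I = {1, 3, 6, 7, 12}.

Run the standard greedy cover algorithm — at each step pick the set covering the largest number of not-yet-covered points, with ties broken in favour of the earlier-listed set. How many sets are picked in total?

Greedy: pick C (covers 5 new) → pick I (covers 4 new) → pick D (covers 2 new) → pick H (covers 2 new). Total picks: 4.

4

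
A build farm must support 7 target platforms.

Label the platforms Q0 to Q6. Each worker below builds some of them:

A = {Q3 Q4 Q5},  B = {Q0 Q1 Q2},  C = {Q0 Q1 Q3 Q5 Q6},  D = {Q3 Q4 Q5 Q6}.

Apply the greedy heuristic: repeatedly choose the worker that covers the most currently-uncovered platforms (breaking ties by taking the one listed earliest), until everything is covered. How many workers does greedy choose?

Greedy: pick C (covers 5 new) → pick A (covers 1 new) → pick B (covers 1 new). Total picks: 3.
(The true minimum cover uses only 2 workers, so greedy is not optimal here.)

3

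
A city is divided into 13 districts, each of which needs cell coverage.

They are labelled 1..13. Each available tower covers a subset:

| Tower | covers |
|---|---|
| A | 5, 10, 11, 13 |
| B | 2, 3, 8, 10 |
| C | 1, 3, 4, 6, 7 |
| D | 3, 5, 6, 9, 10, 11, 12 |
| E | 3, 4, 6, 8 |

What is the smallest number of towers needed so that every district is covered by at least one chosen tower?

4

Take {A, B, C, D}. Their union is {1, 2, 3, 4, 5, 6, 7, 8, 9, 10, 11, 12, 13}, which is all 13 districts.
No 3 of the 5 towers cover everything (all 10 combinations miss at least one district), so 4 is optimal.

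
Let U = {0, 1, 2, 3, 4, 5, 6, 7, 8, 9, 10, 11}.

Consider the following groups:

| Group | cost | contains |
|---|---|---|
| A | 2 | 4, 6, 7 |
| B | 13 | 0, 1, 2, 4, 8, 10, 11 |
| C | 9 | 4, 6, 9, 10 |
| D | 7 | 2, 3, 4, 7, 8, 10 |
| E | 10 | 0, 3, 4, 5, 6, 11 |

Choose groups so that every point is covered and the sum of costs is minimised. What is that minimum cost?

A, B, C, E together cover every point (A ∪ B ∪ C ∪ E = {0, 1, 2, 3, 4, 5, 6, 7, 8, 9, 10, 11}); total cost 2 + 13 + 9 + 10 = 34.
The greedy pick A, D, E, C, B costs 41; no covering selection beats 34.

34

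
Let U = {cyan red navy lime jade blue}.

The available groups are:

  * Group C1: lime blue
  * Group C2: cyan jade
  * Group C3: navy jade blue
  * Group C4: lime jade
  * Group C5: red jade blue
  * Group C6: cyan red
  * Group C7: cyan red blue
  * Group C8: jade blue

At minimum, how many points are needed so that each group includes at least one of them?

Take H = {red, jade, blue}. Each listed group contains at least one of these, so H is a hitting set of size 3.
No choice of 2 points meets every group, so 3 is the minimum.

3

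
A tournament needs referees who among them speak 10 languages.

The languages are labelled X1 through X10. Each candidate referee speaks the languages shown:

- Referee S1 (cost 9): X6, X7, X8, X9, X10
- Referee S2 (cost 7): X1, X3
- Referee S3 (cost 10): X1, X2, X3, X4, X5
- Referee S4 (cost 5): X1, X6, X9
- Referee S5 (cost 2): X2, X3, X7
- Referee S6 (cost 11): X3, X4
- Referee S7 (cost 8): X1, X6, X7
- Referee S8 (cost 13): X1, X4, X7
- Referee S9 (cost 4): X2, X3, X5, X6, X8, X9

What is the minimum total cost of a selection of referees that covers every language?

19

S1, S3 together cover every language (S1 ∪ S3 = {X1, X2, X3, X4, X5, X6, X7, X8, X9, X10}); total cost 9 + 10 = 19.
The greedy pick S5, S9, S3, S1 costs 25; no covering selection beats 19.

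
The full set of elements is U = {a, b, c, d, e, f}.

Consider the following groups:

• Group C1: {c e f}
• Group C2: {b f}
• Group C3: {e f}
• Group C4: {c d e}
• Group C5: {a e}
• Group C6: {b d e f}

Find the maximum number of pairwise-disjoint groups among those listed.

C2, C4 are pairwise disjoint (C2={b,f}; C4={c,d,e}).
Every remaining group overlaps one of these, and no 3 of the listed groups are pairwise disjoint, so 2 is the maximum.

2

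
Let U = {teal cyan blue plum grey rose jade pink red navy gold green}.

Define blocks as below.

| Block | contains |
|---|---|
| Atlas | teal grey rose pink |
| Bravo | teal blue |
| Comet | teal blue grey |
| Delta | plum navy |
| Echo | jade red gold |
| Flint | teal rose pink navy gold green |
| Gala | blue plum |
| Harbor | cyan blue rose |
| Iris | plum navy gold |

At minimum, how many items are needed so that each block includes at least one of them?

The 4 items {teal, blue, red, navy} hit every block.
No choice of 3 items meets every block, so 4 is the minimum.

4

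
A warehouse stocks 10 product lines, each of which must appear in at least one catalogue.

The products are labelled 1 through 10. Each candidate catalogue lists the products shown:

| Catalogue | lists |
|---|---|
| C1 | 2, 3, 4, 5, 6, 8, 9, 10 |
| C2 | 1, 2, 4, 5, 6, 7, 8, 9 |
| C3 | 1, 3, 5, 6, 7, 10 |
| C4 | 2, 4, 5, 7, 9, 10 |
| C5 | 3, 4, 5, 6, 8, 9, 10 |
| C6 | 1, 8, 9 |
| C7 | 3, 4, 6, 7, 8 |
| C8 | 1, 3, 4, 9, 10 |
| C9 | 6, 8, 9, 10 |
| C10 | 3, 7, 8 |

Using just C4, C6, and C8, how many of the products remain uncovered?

Union of C4, C6, C8 = {1, 2, 3, 4, 5, 7, 8, 9, 10}.
Not covered: 6 — 1 product.

1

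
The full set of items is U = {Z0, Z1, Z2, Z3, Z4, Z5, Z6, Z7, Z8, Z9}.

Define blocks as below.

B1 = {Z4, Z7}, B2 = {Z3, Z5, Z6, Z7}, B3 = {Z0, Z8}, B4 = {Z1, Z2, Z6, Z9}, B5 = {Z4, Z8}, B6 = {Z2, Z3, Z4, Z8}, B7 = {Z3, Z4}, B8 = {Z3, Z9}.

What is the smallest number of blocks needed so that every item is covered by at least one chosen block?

B2 and B3 and B4 and B6 together: B2 ∪ B3 ∪ B4 ∪ B6 = {Z0, Z1, Z2, Z3, Z4, Z5, Z6, Z7, Z8, Z9} — every item is covered.
No 3 of the 8 blocks cover everything (all 56 combinations miss at least one item), so 4 is optimal.

4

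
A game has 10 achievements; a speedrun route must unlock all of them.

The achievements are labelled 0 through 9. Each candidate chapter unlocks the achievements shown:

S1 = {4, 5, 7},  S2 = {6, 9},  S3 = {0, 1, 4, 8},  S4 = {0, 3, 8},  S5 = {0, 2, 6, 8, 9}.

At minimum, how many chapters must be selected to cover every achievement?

4

Take {S1, S3, S4, S5}. Their union is {0, 1, 2, 3, 4, 5, 6, 7, 8, 9}, which is all 10 achievements.
Only S4 contains 3, so S4 is forced; the remaining 7 achievements need at least 3 more chapters (each remaining chapter adds at most 3) — so at least 4 chapters are needed, and 4 is optimal.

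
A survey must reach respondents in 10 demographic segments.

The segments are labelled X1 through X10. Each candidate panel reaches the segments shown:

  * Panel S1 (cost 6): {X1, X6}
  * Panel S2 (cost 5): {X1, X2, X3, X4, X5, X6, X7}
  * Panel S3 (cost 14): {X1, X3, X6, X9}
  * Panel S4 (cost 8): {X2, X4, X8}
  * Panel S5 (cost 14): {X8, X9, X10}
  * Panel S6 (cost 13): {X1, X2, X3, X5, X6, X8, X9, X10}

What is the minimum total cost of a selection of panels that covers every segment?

S2, S6 together cover every segment (S2 ∪ S6 = {X1, X2, X3, X4, X5, X6, X7, X8, X9, X10}); total cost 5 + 13 = 18.
No covering selection has total cost below 18.

18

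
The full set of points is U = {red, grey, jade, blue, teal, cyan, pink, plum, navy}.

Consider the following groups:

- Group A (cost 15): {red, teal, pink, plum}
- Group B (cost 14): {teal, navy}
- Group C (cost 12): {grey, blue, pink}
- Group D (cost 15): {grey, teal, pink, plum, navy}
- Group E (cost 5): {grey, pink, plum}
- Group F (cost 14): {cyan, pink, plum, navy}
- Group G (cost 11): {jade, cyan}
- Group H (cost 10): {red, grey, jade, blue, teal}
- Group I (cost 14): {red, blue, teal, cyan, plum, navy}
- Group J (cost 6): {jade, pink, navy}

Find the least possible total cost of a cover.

F, H together cover every point (F ∪ H = {red, grey, jade, blue, teal, cyan, pink, plum, navy}); total cost 14 + 10 = 24.
The greedy pick E, H, J, G costs 32; no covering selection beats 24.

24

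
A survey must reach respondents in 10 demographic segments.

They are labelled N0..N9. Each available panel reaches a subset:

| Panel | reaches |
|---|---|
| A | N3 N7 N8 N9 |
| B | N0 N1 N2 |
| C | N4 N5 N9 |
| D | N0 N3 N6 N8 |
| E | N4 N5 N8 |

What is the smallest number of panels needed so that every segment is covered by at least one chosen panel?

Take {A, B, D, E}. Their union is {N0, N1, N2, N3, N4, N5, N6, N7, N8, N9}, which is all 10 segments.
No 3 of the 5 panels cover everything (all 10 combinations miss at least one segment), so 4 is optimal.

4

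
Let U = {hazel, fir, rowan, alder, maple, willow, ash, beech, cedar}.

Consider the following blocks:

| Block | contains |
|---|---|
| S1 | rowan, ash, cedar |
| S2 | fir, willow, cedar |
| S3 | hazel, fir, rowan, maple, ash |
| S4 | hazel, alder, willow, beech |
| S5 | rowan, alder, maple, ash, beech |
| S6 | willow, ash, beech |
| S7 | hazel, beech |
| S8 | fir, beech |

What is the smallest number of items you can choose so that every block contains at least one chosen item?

Take H = {ash, beech, cedar}. Each listed block contains at least one of these, so H is a hitting set of size 3.
No choice of 2 items meets every block, so 3 is the minimum.

3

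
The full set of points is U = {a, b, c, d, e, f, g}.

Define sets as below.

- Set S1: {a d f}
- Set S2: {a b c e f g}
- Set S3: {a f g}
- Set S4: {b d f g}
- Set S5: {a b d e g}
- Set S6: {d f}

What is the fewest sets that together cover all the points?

2

Take {S2, S6}. Their union is {a, b, c, d, e, f, g}, which is all 7 points.
No single set has all 7 points (the largest, S2, has 6), so 2 is optimal.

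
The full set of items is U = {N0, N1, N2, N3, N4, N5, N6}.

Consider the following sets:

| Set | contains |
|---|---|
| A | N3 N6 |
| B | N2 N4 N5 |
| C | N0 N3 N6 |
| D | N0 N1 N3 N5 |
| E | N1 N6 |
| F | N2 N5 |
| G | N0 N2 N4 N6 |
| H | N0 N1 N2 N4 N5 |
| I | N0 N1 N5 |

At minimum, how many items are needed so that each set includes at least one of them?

2

Take T = {N5, N6}. Each listed set contains at least one of these, so T is a hitting set of size 2.
The sets B, C are pairwise disjoint, so any hitting set needs a separate item for each — at least 2. Hence 2 is optimal.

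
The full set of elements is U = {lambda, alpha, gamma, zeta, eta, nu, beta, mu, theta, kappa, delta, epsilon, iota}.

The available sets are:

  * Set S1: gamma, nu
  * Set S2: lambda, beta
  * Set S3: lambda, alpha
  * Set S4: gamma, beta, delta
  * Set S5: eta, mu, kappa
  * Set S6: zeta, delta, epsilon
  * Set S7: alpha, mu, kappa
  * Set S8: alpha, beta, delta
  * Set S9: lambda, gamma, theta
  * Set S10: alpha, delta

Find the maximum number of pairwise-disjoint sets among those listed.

4

S1, S2, S5, S10 are pairwise disjoint (S1={gamma,nu}; S2={lambda,beta}; S5={eta,mu,kappa}; S10={alpha,delta}).
Every remaining set overlaps one of these, and no 5 of the listed sets are pairwise disjoint, so 4 is the maximum.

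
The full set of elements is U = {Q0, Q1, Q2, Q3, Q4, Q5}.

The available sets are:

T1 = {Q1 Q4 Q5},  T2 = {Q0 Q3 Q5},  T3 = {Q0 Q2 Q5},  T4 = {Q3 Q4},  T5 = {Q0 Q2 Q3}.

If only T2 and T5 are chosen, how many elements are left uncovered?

Union of T2, T5 = {Q0, Q2, Q3, Q5}.
Not covered: Q1, Q4 — 2 elements.

2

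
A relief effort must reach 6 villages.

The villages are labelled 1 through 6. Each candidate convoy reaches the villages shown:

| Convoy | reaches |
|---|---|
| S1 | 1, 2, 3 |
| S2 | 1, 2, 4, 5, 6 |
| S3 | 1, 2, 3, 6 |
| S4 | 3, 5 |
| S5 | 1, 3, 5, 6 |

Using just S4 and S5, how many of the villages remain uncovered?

Union of S4, S5 = {1, 3, 5, 6}.
Not covered: 2, 4 — 2 villages.

2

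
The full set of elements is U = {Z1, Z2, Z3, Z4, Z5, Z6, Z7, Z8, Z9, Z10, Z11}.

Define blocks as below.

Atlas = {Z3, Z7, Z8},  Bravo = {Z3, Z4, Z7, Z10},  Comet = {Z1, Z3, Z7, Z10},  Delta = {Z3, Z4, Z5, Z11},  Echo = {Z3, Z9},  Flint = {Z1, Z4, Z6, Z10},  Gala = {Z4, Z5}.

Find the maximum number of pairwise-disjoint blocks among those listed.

2

Echo, Flint are pairwise disjoint (Echo={Z3,Z9}; Flint={Z1,Z4,Z6,Z10}).
Every remaining block overlaps one of these, and no 3 of the listed blocks are pairwise disjoint, so 2 is the maximum.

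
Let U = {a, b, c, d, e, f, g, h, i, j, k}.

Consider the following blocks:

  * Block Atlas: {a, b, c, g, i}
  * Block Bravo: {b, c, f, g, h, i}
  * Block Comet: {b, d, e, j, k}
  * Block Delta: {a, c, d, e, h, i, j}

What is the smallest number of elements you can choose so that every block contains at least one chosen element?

Take T = {b, c}. Each listed block contains at least one of these, so T is a hitting set of size 2.
No single element lies in every block, so at least 2 are needed and 2 is optimal.

2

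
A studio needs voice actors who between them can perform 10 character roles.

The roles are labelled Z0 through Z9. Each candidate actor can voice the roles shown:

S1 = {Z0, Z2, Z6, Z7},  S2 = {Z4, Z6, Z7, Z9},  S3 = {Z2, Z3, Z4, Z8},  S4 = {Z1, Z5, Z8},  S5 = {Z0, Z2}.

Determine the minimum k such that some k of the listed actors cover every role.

S2 and S3 and S4 and S5 together: S2 ∪ S3 ∪ S4 ∪ S5 = {Z0, Z1, Z2, Z3, Z4, Z5, Z6, Z7, Z8, Z9} — every role is covered.
No 3 of the 5 actors cover everything (all 10 combinations miss at least one role), so 4 is optimal.

4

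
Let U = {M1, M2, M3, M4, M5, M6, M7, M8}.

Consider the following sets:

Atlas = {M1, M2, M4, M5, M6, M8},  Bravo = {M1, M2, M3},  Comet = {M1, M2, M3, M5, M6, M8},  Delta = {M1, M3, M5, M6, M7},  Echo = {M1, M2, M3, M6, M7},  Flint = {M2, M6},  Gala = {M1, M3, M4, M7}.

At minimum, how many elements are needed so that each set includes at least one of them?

2

Take H = {M1, M2}. Each listed set contains at least one of these, so H is a hitting set of size 2.
The sets Flint, Gala are pairwise disjoint, so any hitting set needs a separate element for each — at least 2. Hence 2 is optimal.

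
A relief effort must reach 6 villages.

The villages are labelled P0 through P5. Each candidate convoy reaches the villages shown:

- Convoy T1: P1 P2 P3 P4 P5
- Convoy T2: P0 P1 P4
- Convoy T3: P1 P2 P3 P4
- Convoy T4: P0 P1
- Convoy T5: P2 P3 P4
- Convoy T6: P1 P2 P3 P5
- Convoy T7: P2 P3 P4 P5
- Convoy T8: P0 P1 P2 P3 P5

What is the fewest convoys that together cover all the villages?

Take {T1, T4}. Their union is {P0, P1, P2, P3, P4, P5}, which is all 6 villages.
No single convoy has all 6 villages (the largest, T1, has 5), so 2 is optimal.

2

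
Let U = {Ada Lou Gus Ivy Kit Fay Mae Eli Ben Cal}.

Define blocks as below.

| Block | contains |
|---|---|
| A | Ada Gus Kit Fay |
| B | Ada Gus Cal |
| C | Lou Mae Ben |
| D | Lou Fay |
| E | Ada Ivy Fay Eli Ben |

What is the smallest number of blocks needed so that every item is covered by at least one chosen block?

4

Take {A, B, C, E}. Their union is {Ada, Lou, Gus, Ivy, Kit, Fay, Mae, Eli, Ben, Cal}, which is all 10 items.
Only E contains Ivy, so E is forced; the remaining 5 items need at least 3 more blocks (each remaining block adds at most 2) — so at least 4 blocks are needed, and 4 is optimal.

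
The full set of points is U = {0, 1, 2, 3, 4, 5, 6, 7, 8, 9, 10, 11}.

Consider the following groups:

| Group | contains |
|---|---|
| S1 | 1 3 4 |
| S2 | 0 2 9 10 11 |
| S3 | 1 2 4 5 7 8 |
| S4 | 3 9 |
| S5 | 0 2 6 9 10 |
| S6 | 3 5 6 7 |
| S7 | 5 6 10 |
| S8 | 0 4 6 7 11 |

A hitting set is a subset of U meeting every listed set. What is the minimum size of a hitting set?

The 3 points {0, 3, 5} hit every group.
No choice of 2 points meets every group, so 3 is the minimum.

3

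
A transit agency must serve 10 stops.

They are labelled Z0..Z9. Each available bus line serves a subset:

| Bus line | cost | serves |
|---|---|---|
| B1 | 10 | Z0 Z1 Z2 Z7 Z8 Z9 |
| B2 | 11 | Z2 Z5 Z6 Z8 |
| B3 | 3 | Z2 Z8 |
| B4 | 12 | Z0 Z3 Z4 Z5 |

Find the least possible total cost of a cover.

B1, B2, B4 together cover every stop (B1 ∪ B2 ∪ B4 = {Z0, Z1, Z2, Z3, Z4, Z5, Z6, Z7, Z8, Z9}); total cost 10 + 11 + 12 = 33.
The greedy pick B3, B1, B4, B2 costs 36; no covering selection beats 33.

33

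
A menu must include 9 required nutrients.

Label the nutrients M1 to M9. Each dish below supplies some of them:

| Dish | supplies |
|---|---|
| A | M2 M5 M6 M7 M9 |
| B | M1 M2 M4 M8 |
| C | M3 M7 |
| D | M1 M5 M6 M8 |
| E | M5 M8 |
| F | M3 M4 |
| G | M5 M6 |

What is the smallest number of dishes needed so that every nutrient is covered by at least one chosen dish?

3

Take {A, B, C}. Their union is {M1, M2, M3, M4, M5, M6, M7, M8, M9}, which is all 9 nutrients.
Only A contains M9, so A is forced; the remaining 4 nutrients need at least 2 more dishes (each remaining dish adds at most 3) — so at least 3 dishes are needed, and 3 is optimal.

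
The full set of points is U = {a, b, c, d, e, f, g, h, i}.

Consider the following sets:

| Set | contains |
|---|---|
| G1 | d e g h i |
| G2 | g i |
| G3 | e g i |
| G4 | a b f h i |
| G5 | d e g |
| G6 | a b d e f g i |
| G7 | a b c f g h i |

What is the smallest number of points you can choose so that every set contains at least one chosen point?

2

T = {f, g} meets every set (each contains at least one member of T), and |T| = 2.
The sets G4, G5 are pairwise disjoint, so any hitting set needs a separate point for each — at least 2. Hence 2 is optimal.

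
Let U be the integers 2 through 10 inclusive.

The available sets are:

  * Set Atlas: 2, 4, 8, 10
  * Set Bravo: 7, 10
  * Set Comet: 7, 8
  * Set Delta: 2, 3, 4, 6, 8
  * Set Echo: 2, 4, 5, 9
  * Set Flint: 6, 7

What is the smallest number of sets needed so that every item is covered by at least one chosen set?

3

Bravo, Delta, and Echo cover everything between them: the union {2, 3, 4, 5, 6, 7, 8, 9, 10} is all of U.
Only Delta contains 3, so Delta is forced; the remaining 4 items need at least 2 more sets (each remaining set adds at most 2) — so at least 3 sets are needed, and 3 is optimal.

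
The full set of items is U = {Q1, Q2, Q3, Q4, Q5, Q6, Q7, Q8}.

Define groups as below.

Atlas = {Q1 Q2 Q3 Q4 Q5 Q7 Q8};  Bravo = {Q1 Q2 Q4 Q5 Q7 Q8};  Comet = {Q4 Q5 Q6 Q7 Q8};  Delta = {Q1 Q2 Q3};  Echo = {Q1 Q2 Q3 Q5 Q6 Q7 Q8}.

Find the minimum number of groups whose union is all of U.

Comet and Echo cover everything between them: the union {Q1, Q2, Q3, Q4, Q5, Q6, Q7, Q8} is all of U.
No single group has all 8 items (the largest, Atlas, has 7), so 2 is optimal.

2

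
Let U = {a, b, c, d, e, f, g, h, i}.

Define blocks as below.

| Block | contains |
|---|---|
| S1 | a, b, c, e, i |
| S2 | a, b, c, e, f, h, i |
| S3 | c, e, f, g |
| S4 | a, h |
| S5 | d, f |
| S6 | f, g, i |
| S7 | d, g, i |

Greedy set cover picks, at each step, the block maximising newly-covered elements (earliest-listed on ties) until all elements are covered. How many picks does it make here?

2

Greedy: pick S2 (covers 7 new) → pick S7 (covers 2 new). Total picks: 2.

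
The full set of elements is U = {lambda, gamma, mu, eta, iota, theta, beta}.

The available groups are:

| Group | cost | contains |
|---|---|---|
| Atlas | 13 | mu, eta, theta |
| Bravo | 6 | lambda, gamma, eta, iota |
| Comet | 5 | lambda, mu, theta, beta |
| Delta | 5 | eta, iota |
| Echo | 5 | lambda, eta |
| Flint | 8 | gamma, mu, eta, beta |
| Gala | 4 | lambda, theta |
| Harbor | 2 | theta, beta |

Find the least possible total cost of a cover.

11

Bravo, Comet together cover every element (Bravo ∪ Comet = {lambda, gamma, mu, eta, iota, theta, beta}); total cost 6 + 5 = 11.
The greedy pick Harbor, Bravo, Comet costs 13; no covering selection beats 11.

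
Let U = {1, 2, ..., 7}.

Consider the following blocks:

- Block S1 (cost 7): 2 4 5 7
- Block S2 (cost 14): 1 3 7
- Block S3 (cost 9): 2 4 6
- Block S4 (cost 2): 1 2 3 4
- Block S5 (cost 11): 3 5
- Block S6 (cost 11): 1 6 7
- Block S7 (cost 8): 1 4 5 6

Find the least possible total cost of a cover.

17

S1, S4, S7 together cover every element (S1 ∪ S4 ∪ S7 = {1, 2, 3, 4, 5, 6, 7}); total cost 7 + 2 + 8 = 17.
No covering selection has total cost below 17.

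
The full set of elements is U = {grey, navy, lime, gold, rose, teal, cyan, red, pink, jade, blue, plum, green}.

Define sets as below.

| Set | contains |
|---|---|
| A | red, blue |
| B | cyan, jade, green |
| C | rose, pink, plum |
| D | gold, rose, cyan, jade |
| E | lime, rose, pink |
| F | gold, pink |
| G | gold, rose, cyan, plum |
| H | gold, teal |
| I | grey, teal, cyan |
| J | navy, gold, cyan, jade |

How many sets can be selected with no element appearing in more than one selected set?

A, B, C, H are pairwise disjoint (A={red,blue}; B={cyan,jade,green}; C={rose,pink,plum}; H={gold,teal}).
Every remaining set overlaps one of these, and no 5 of the listed sets are pairwise disjoint, so 4 is the maximum.

4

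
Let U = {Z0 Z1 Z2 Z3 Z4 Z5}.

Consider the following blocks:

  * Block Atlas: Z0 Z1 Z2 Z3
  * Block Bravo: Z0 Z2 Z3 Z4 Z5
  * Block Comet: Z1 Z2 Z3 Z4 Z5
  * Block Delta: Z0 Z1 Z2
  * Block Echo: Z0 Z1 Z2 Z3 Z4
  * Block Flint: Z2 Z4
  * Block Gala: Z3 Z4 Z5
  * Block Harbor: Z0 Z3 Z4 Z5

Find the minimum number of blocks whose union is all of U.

Comet and Echo together: Comet ∪ Echo = {Z0, Z1, Z2, Z3, Z4, Z5} — every item is covered.
No single block has all 6 items (the largest, Bravo, has 5), so 2 is optimal.

2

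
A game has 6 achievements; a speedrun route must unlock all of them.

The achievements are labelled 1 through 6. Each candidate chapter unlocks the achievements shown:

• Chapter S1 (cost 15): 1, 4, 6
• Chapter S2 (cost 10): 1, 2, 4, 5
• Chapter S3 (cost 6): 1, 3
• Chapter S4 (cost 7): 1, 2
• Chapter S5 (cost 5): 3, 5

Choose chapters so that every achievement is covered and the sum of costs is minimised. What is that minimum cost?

27

S1, S4, S5 together cover every achievement (S1 ∪ S4 ∪ S5 = {1, 2, 3, 4, 5, 6}); total cost 15 + 7 + 5 = 27.
The greedy pick S2, S5, S1 costs 30; no covering selection beats 27.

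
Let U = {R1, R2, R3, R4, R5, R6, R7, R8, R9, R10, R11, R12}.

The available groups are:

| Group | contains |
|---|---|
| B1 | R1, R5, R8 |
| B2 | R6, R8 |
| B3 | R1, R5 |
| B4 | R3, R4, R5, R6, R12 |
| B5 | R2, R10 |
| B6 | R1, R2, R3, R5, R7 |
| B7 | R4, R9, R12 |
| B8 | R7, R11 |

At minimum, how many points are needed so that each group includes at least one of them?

5

The 5 points {R5, R8, R10, R11, R12} hit every group.
The groups B2, B3, B5, B7, B8 are pairwise disjoint, so any hitting set needs a separate point for each — at least 5. Hence 5 is optimal.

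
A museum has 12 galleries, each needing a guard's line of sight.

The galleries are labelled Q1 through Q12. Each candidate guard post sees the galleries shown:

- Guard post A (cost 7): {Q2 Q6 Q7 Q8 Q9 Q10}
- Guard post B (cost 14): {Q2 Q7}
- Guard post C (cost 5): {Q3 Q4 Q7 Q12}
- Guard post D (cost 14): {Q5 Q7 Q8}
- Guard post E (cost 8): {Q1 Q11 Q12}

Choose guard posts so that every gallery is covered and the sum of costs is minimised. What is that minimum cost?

34

A, C, D, E together cover every gallery (A ∪ C ∪ D ∪ E = {Q1, Q2, Q3, Q4, Q5, Q6, Q7, Q8, Q9, Q10, Q11, Q12}); total cost 7 + 5 + 14 + 8 = 34.
No covering selection has total cost below 34.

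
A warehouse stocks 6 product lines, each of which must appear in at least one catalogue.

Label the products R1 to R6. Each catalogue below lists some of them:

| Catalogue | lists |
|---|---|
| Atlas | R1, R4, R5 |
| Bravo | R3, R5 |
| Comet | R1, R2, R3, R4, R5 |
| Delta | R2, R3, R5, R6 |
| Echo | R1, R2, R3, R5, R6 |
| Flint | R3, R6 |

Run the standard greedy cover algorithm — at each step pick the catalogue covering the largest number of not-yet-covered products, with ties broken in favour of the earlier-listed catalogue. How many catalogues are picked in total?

2

Greedy: pick Comet (covers 5 new) → pick Delta (covers 1 new). Total picks: 2.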